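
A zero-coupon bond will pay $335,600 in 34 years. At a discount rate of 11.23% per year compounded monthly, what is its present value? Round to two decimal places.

Growth factor = (1 + 0.1123/12)^408 ≈ 44.7210672293.
P = 335,600/44.7210672293 ≈ 7,504.2932.

$7,504.29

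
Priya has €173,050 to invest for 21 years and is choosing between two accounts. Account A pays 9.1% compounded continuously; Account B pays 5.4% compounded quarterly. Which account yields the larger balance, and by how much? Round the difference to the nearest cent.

A: e^(0.091·21) = e^1.911 ≈ 6.759845265, so 173,050 × 6.759845265 ≈ 1,169,791.2231.
B: (1 + 0.0135)^84 ≈ 3.08457443224, so 173,050 × 3.08457443224 ≈ 533,785.6055.
Difference ≈ 636,005.6176 in favor of A.

Account A, by €636,005.62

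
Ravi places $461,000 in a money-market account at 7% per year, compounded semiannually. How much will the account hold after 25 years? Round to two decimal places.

$2,574,651.28

Periodic rate = 7%/2 = 0.035; periods = 2·25 = 50.
A = 461,000·(1 + 0.035)^50 ≈ 461,000·5.584926855663 ≈ 2,574,651.2805.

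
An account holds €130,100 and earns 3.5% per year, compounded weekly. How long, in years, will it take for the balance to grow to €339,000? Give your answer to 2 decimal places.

We need (1 + 0.000673077)^(52t) = 2.6057, so 52t = ln 2.6057 / ln 1.000673 ≈ 1423.3425.
t ≈ 1423.3425/52 = 27.3720 years.

27.37 years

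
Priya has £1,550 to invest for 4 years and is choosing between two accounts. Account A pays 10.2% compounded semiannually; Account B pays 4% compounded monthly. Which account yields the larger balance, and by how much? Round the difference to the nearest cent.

A: (1 + 0.051)^8 ≈ 1.488749841, so 1,550 × 1.488749841 ≈ 2,307.5623.
B: (1 + 0.04/12)^48 ≈ 1.17319867, so 1,550 × 1.17319867 ≈ 1,818.4579.
Difference ≈ 489.1043 in favor of A.

Account A, by £489.10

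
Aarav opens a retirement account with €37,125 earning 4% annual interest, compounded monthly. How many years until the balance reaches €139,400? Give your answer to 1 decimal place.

33.1 years

(1 + 0.00333333)^(12t) = 139,400/37,125 = 3.7549.
12t·ln(1 + 0.00333333) = ln(3.7549); 12t = 1.3231/0.00332779 ≈ 397.5782.
t ≈ 33.1315 years.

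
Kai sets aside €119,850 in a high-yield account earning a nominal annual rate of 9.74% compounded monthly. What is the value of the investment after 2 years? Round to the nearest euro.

€145,511

Growth factor = (1 + 0.0974/12)^24 ≈ 1.21411290237.
A ≈ 119,850 × 1.21411290237 ≈ 145,511.4313.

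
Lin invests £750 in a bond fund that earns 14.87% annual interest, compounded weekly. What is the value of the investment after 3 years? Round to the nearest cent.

£1,170.91

Growth factor = (1 + 0.1487/52)^156 ≈ 1.561213457.
A ≈ 750 × 1.561213457 ≈ 1,170.9101.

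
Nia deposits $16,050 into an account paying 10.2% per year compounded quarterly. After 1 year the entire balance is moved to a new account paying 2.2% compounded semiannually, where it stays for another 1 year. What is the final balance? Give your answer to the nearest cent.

$18,143.46

After 1 years at 10.2%: 16,050 × 1.1059682483 ≈ 17,750.7904.
Then 1 years at 2.2%: 17,750.7904 × 1.022121 ≈ 18,143.4556.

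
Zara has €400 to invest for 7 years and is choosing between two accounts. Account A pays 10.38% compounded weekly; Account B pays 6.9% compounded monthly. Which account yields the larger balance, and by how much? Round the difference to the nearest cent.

Account A growth factor: (1 + 0.1038/52)^364 ≈ 2.0665401; balance ≈ 826.6160.
Account B growth factor: (1 + 0.00575)^84 ≈ 1.61868918; balance ≈ 647.4757.
Account A is larger by 179.1404.

Account A, by €179.14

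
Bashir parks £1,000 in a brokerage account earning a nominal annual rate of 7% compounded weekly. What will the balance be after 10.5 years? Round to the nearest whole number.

£2,084

Growth factor = (1 + 0.07/52)^546 ≈ 2.08445146.
A ≈ 1,000 × 2.08445146 ≈ 2,084.4515.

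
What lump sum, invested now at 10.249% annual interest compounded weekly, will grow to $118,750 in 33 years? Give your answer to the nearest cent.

Growth factor = (1 + 0.10249/52)^1716 ≈ 29.3367591913.
P = 118,750/29.3367591913 ≈ 4,047.8227.

$4,047.82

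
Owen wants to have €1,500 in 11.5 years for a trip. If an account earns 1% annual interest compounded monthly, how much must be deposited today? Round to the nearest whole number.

€1,337

Periodic rate = 1%/12 = 0.000833333; 138 periods.
P = 1,500/(1 + 0.01/12)^138 ≈ 1,500/1.121819712 ≈ 1,337.1132.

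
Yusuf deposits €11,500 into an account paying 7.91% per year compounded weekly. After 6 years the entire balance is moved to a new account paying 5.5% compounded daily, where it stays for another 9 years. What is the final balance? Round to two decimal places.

€30,312.17

Phase 1: 11,500·(1 + 0.0791/52)^312 ≈ 18,478.1034.
Phase 2: 18,478.1034·(1 + 0.055/365)^3285 ≈ 30,312.1657.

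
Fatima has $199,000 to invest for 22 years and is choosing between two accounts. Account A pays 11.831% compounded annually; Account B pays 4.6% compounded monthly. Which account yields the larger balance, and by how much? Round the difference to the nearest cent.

Account A, by $1,782,869.54

Account A growth factor: (1 + 0.11831)^22 ≈ 11.70492364264; balance ≈ 2,329,279.8049.
Account B growth factor: (1 + 0.046/12)^264 ≈ 2.74578024286; balance ≈ 546,410.2683.
Account A is larger by 1,782,869.5366.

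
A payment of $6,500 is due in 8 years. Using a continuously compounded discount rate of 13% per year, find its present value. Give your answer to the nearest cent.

P = A·e^(−rt) = 6,500·e^(−1.04).
e^(−1.04) ≈ 0.353454682, so P ≈ 2,297.4554.

$2,297.46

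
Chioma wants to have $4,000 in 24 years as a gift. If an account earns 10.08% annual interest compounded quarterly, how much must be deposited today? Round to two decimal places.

Periodic rate = 10.08%/4 = 0.0252; 96 periods.
P = 4,000/(1 + 0.0252)^96 ≈ 4,000/10.90499225 ≈ 366.8045.

$366.80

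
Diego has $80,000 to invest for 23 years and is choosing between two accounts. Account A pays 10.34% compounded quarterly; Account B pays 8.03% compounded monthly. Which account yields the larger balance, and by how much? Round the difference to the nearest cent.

A: (1 + 0.02585)^92 ≈ 10.4644251657, so 80,000 × 10.4644251657 ≈ 837,154.0133.
B: (1 + 0.0803/12)^276 ≈ 6.3012498958, so 80,000 × 6.3012498958 ≈ 504,099.9917.
Difference ≈ 333,054.0216 in favor of A.

Account A, by $333,054.02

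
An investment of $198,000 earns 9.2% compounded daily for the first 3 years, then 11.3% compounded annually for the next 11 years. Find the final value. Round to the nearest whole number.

$847,154

After 3 years at 9.2%: 198,000 × 1.31780203308 ≈ 260,924.8026.
Then 11 years at 11.3%: 260,924.8026 × 3.24673473778 ≈ 847,153.6204.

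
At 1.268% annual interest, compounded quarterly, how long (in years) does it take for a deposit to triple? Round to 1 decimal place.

86.8 years

(1 + 0.00317)^(4t) = 3.
4t = ln 3 / ln(1 + 0.00317) ≈ 1.0986/0.00316499 ≈ 347.1144.
t ≈ 86.7786.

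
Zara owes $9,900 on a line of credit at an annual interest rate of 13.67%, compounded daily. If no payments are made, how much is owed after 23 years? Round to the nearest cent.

Growth factor = (1 + 0.1367/365)^8395 ≈ 23.1851359594.
A ≈ 9,900 × 23.1851359594 ≈ 229,532.8460.

$229,532.85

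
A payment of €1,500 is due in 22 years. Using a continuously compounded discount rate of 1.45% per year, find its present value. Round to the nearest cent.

€1,090.31

P = A·e^(−rt) = 1,500·e^(−0.319).
e^(−0.319) ≈ 0.7268755493, so P ≈ 1,090.3133.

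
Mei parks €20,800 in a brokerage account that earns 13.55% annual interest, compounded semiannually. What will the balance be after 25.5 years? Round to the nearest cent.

Periodic rate = 13.55%/2 = 0.06775; periods = 2·25.5 = 51.
A = 20,800·(1 + 0.06775)^51 ≈ 20,800·28.3105681474 ≈ 588,859.8175.

€588,859.82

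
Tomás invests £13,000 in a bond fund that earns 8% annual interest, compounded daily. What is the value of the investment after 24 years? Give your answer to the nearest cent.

£88,653.81

Growth factor = (1 + 0.08/365)^8760 ≈ 6.8195236255.
A ≈ 13,000 × 6.8195236255 ≈ 88,653.8071.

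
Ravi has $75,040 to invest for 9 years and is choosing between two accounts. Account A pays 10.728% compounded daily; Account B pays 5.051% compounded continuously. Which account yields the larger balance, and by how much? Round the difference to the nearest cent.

Account A growth factor: (1 + 0.10728/365)^3285 ≈ 2.62578037095; balance ≈ 197,038.5590.
Account B growth factor: e^(0.05051·9) = e^0.45459 ≈ 1.57552728441; balance ≈ 118,227.5674.
Account A is larger by 78,810.9916.

Account A, by $78,810.99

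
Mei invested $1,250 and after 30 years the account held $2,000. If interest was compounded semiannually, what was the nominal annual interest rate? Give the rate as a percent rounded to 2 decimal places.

1.57%

(1 + r/2)^60 = 2,000/1,250 = 1.6.
1 + r/2 = 1.6^(1/60) ≈ 1.007864, so r/2 ≈ 0.00786416.
r ≈ 2·0.00786416 = 1.57283%.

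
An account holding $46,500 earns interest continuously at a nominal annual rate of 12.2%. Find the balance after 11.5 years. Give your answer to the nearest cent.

A = P·e^(rt) = 46,500·e^(0.122·11.5) = 46,500·e^1.403.
e^1.403 ≈ 4.06738383341, so A ≈ 189,133.3483.

$189,133.35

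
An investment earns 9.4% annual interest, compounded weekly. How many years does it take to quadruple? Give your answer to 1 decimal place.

(1 + 0.00180769)^(52t) = 4.
52t = ln 4 / ln(1 + 0.00180769) ≈ 1.3863/0.00180606 ≈ 767.5792.
t ≈ 14.7611.

14.8 years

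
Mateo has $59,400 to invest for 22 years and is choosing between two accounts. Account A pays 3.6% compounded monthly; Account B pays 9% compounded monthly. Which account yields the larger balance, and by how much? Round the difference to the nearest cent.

Account B, by $296,063.78

Account A growth factor: (1 + 0.003)^264 ≈ 2.20519153852; balance ≈ 130,988.3774.
Account B growth factor: (1 + 0.0075)^264 ≈ 7.18943018405; balance ≈ 427,052.1529.
Account B is larger by 296,063.7755.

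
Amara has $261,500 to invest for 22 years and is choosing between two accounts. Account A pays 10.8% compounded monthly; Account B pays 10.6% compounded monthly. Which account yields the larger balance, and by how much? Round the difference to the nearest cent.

Account A growth factor: (1 + 0.009)^264 ≈ 10.64799617711; balance ≈ 2,784,451.0003.
Account B growth factor: (1 + 0.106/12)^264 ≈ 10.19360525516; balance ≈ 2,665,627.7742.
Account A is larger by 118,823.2261.

Account A, by $118,823.23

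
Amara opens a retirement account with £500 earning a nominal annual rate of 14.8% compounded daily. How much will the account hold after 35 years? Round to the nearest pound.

Growth factor = (1 + 0.148/365)^12775 ≈ 177.49635829.
A ≈ 500 × 177.49635829 ≈ 88,748.1791.

£88,748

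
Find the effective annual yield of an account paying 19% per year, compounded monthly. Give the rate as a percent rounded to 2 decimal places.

EAR = (1 + 19%/12)^12 − 1 = (1 + 0.0158333)^12 − 1.
(1 + 0.0158333)^12 ≈ 1.207451, so EAR ≈ 20.74510%.

20.75%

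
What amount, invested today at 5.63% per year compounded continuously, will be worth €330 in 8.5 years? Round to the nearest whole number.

€204

P = A·e^(−rt) = 330·e^(−0.47855).
e^(−0.47855) ≈ 0.619681279, so P ≈ 204.4948.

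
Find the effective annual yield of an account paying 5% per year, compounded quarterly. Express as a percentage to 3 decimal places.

5.095%

One year is 4 periods at 0.0125 each: (1 + 0.0125)^4 ≈ 1.050945.
EAR = 1.050945 − 1 ≈ 5.09453%.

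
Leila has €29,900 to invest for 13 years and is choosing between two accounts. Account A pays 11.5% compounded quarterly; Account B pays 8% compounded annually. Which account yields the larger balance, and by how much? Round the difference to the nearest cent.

Account A, by €49,235.18

A: (1 + 0.02875)^52 ≈ 4.36628527655, so 29,900 × 4.36628527655 ≈ 130,551.9298.
B: (1 + 0.08)^13 ≈ 2.7196237262, so 29,900 × 2.7196237262 ≈ 81,316.7494.
Difference ≈ 49,235.1804 in favor of A.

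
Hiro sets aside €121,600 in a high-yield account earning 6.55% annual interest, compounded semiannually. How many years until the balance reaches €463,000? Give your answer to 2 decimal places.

(1 + 0.03275)^(2t) = 463,000/121,600 = 3.8076.
2t·ln(1 + 0.03275) = ln(3.8076); 2t = 1.337/0.0322251 ≈ 41.4890.
t ≈ 20.7445 years.

20.74 years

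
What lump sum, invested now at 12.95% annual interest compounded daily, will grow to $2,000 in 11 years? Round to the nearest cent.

Growth factor = (1 + 0.1295/365)^4015 ≈ 4.154729639.
P = 2,000/4.154729639 ≈ 481.3791.

$481.38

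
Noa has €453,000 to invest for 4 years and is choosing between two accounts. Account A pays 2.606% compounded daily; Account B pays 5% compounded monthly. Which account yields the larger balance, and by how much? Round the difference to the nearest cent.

A: (1 + 0.02606/365)^1460 ≈ 1.10986266112, so 453,000 × 1.10986266112 ≈ 502,767.7855.
B: (1 + 0.05/12)^48 ≈ 1.22089535503, so 453,000 × 1.22089535503 ≈ 553,065.5958.
Difference ≈ 50,297.8103 in favor of B.

Account B, by €50,297.81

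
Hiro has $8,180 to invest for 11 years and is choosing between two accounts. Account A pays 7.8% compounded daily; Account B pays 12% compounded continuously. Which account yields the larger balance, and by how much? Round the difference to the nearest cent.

A: (1 + 0.078/365)^4015 ≈ 2.3582229223, so 8,180 × 2.3582229223 ≈ 19,290.2635.
B: e^(0.12·11) = e^1.32 ≈ 3.7434213773, so 8,180 × 3.7434213773 ≈ 30,621.1869.
Difference ≈ 11,330.9234 in favor of B.

Account B, by $11,330.92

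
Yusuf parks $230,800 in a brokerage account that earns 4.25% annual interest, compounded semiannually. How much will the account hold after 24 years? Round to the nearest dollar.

Periodic rate = 4.25%/2 = 0.02125; periods = 2·24 = 48.
A = 230,800·(1 + 0.02125)^48 ≈ 230,800·2.74371715032 ≈ 633,249.9183.

$633,250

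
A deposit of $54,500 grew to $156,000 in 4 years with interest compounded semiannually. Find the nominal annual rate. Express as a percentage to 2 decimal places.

28.10%

The 8-period growth factor is 156,000/54,500 = 2.86239.
r/2 = 2.86239^(1/8) − 1 ≈ 0.140489, so r ≈ 2·0.140489 = 28.09775%.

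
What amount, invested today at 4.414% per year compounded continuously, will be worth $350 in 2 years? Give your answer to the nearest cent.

P = A·e^(−rt) = 350·e^(−0.08828).
e^(−0.08828) ≈ 0.9155045, so P ≈ 320.4266.

$320.43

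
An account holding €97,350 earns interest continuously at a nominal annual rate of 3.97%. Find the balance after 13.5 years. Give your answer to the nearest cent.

A = P·e^(rt) = 97,350·e^(0.0397·13.5) = 97,350·e^0.53595.
e^0.53595 ≈ 1.70907108881, so A ≈ 166,378.0705.

€166,378.07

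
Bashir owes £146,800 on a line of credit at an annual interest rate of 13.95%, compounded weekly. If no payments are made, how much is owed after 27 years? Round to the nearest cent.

£6,314,020.74

Periodic rate = 13.95%/52 = 0.00268269; periods = 52·27 = 1404.
A = 146,800·(1 + 0.1395/52)^1404 ≈ 146,800·43.01104044191 ≈ 6,314,020.7369.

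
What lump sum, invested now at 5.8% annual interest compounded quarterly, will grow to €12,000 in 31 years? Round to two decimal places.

Periodic rate = 5.8%/4 = 0.0145; 124 periods.
P = 12,000/(1 + 0.0145)^124 ≈ 12,000/5.9601112987 ≈ 2,013.3852.

€2,013.39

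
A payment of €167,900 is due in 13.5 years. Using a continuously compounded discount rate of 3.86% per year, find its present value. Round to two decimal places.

€99,710.26

P = A·e^(−rt) = 167,900·e^(−0.5211).
e^(−0.5211) ≈ 0.593866934921, so P ≈ 99,710.2584.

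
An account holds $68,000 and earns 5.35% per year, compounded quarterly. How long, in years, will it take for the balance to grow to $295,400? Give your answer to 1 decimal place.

27.6 years

We need (1 + 0.013375)^(4t) = 4.3441, so 4t = ln 4.3441 / ln 1.013375 ≈ 110.5513.
t ≈ 110.5513/4 = 27.6378 years.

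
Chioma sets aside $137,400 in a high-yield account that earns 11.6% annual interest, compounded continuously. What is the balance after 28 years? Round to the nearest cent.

A = P·e^(rt) = 137,400·e^(0.116·28) = 137,400·e^3.248.
e^3.248 ≈ 25.73881078367, so A ≈ 3,536,512.6017.

$3,536,512.60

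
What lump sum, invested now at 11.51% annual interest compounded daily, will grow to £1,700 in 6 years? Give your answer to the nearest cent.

Growth factor = (1 + 0.1151/365)^2190 ≈ 1.994694957.
P = 1,700/1.994694957 ≈ 852.2606.

£852.26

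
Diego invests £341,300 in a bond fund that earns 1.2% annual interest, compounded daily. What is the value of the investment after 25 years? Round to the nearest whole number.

£460,705

Periodic rate = 1.2%/365 = 0.0000328767; periods = 365·25 = 9125.
A = 341,300·(1 + 0.012/365)^9125 ≈ 341,300·1.3498521509 ≈ 460,704.5391.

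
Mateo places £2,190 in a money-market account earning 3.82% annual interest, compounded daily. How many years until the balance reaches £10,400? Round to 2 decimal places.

(1 + 0.000104658)^(365t) = 10,400/2,190 = 4.7489.
365t·ln(1 + 0.000104658) = ln(4.7489); 365t = 1.5579/0.000104652 ≈ 14886.5134.
t ≈ 40.7850 years.

40.78 years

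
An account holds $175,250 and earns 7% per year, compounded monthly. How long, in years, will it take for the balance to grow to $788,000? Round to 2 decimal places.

21.54 years

(1 + 0.00583333)^(12t) = 788,000/175,250 = 4.4964.
12t·ln(1 + 0.00583333) = ln(4.4964); 12t = 1.5033/0.00581639 ≈ 258.4568.
t ≈ 21.5381 years.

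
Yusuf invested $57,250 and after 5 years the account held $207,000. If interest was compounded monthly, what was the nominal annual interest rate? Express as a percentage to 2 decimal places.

25.98%

The 60-period growth factor is 207,000/57,250 = 3.61572.
r/12 = 3.61572^(1/60) − 1 ≈ 0.0216526, so r ≈ 12·0.0216526 = 25.98313%.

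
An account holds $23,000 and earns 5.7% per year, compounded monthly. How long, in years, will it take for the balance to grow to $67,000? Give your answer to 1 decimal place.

18.8 years

We need (1 + 0.00475)^(12t) = 2.913, so 12t = ln 2.913 / ln 1.00475 ≈ 225.6286.
t ≈ 225.6286/12 = 18.8024 years.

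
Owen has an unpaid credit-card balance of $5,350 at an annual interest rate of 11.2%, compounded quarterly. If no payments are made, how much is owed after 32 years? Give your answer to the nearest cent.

$183,430.88

Periodic rate = 11.2%/4 = 0.028; periods = 4·32 = 128.
A = 5,350·(1 + 0.028)^128 ≈ 5,350·34.2861464919 ≈ 183,430.8837.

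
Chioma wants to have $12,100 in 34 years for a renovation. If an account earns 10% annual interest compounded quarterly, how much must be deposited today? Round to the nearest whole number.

$421

Periodic rate = 10%/4 = 0.025; 136 periods.
P = 12,100/(1 + 0.025)^136 ≈ 12,100/28.737282234 ≈ 421.0558.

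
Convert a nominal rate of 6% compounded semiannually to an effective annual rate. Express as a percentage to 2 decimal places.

EAR = (1 + 6%/2)^2 − 1 = (1 + 0.03)^2 − 1.
(1 + 0.03)^2 ≈ 1.0609, so EAR ≈ 6.09000%.

6.09%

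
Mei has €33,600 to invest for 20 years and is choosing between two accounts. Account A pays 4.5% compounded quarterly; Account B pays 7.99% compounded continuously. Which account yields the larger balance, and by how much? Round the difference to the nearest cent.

Account B, by €83,860.94

A: (1 + 0.01125)^80 ≈ 2.447274977, so 33,600 × 2.447274977 ≈ 82,228.4392.
B: e^(0.0799·20) = e^1.598 ≈ 4.94313625901, so 33,600 × 4.94313625901 ≈ 166,089.3783.
Difference ≈ 83,860.9391 in favor of B.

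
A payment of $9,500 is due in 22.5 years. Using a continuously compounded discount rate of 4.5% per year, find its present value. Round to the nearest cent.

P = A·e^(−rt) = 9,500·e^(−1.0125).
e^(−1.0125) ≈ 0.3633095694, so P ≈ 3,451.4409.

$3,451.44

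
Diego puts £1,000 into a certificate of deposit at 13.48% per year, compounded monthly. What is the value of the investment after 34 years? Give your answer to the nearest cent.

Periodic rate = 13.48%/12 = 0.0112333; periods = 12·34 = 408.
A = 1,000·(1 + 0.1348/12)^408 ≈ 1,000·95.359014132 ≈ 95,359.0141.

£95,359.01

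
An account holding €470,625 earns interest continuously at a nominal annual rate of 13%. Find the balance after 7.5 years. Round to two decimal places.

€1,247,705.57

A = P·e^(rt) = 470,625·e^(0.13·7.5) = 470,625·e^0.975.
e^0.975 ≈ 2.651167210983, so A ≈ 1,247,705.5687.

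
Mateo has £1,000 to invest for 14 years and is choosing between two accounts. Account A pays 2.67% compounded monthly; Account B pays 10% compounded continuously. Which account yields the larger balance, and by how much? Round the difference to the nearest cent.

Account B, by £2,602.56

Account A growth factor: (1 + 0.002225)^168 ≈ 1.452643156; balance ≈ 1,452.6432.
Account B growth factor: e^(0.1·14) = e^1.4 ≈ 4.055199967; balance ≈ 4,055.2000.
Account B is larger by 2,602.5568.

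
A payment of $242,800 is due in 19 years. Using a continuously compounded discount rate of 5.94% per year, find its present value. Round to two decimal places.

P = A·e^(−rt) = 242,800·e^(−1.1286).
e^(−1.1286) ≈ 0.323485819702, so P ≈ 78,542.3570.

$78,542.36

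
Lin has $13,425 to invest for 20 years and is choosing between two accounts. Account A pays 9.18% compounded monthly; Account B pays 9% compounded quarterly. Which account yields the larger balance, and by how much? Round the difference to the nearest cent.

Account A, by $3,995.16

A: (1 + 0.00765)^240 ≈ 6.2277362968, so 13,425 × 6.2277362968 ≈ 83,607.3598.
B: (1 + 0.0225)^80 ≈ 5.9301452973, so 13,425 × 5.9301452973 ≈ 79,612.2006.
Difference ≈ 3,995.1592 in favor of A.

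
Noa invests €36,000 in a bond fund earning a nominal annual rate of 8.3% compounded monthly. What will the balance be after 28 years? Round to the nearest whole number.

€364,862

Periodic rate = 8.3%/12 = 0.00691667; periods = 12·28 = 336.
A = 36,000·(1 + 0.083/12)^336 ≈ 36,000·10.1350498897 ≈ 364,861.7960.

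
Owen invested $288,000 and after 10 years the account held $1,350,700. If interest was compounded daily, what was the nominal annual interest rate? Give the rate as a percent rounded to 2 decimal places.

(1 + r/365)^3650 = 1,350,700/288,000 = 4.68993.
1 + r/365 = 4.68993^(1/3650) ≈ 1.000423, so r/365 ≈ 0.000423492.
r ≈ 365·0.000423492 = 15.45745%.

15.46%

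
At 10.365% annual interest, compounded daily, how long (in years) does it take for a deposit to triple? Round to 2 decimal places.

10.60 years

(1 + 0.000283973)^(365t) = 3.
365t = ln 3 / ln(1 + 0.000283973) ≈ 1.0986/0.000283932 ≈ 3869.2756.
t ≈ 10.6008.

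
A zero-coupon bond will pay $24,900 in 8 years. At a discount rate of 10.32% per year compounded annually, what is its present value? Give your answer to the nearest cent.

Annual rate = 10.32% = 0.1032; 8 periods.
P = 24,900/(1 + 0.1032)^8 ≈ 24,900/2.1939868758 ≈ 11,349.2019.

$11,349.20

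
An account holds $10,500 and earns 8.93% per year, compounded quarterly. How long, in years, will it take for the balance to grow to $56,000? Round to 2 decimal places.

18.95 years

We need (1 + 0.022325)^(4t) = 5.3333, so 4t = ln 5.3333 / ln 1.022325 ≈ 75.8161.
t ≈ 75.8161/4 = 18.9540 years.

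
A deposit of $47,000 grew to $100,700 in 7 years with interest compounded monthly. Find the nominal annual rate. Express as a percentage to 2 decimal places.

10.94%

The 84-period growth factor is 100,700/47,000 = 2.14255.
r/12 = 2.14255^(1/84) − 1 ≈ 0.00911268, so r ≈ 12·0.00911268 = 10.93521%.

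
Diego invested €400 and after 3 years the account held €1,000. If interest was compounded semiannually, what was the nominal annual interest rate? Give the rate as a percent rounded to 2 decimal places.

33.00%

(1 + r/2)^6 = 1,000/400 = 2.5.
1 + r/2 = 2.5^(1/6) ≈ 1.164993, so r/2 ≈ 0.164993.
r ≈ 2·0.164993 = 32.99861%.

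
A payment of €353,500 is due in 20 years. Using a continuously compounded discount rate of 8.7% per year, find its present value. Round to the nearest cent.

P = A·e^(−rt) = 353,500·e^(−1.74).
e^(−1.74) ≈ 0.175520400617, so P ≈ 62,046.4616.

€62,046.46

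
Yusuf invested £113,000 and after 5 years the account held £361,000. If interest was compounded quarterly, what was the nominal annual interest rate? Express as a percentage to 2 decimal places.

(1 + r/4)^20 = 361,000/113,000 = 3.19469.
1 + r/4 = 3.19469^(1/20) ≈ 1.059794, so r/4 ≈ 0.059794.
r ≈ 4·0.059794 = 23.91758%.

23.92%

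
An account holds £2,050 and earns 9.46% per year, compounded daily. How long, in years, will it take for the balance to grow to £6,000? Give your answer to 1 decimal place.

11.4 years

(1 + 0.000259178)^(365t) = 6,000/2,050 = 2.9268.
365t·ln(1 + 0.000259178) = ln(2.9268); 365t = 1.0739/0.000259145 ≈ 4144.0959.
t ≈ 11.3537 years.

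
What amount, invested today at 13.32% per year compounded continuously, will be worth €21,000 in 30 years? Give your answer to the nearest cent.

€386.17

P = A·e^(−rt) = 21,000·e^(−3.996).
e^(−3.996) ≈ 0.018389048165, so P ≈ 386.1700.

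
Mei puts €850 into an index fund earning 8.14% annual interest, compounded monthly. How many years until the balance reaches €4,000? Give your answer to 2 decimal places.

19.09 years

We need (1 + 0.00678333)^(12t) = 4.7059, so 12t = ln 4.7059 / ln 1.006783 ≈ 229.0998.
t ≈ 229.0998/12 = 19.0917 years.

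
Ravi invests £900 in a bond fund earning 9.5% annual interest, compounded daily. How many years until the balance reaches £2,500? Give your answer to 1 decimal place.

10.8 years

We need (1 + 0.000260274)^(365t) = 2.7778, so 365t = ln 2.7778 / ln 1.00026 ≈ 3925.8024.
t ≈ 3925.8024/365 = 10.7556 years.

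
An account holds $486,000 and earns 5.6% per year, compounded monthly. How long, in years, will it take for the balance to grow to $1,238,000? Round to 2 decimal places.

(1 + 0.00466667)^(12t) = 1,238,000/486,000 = 2.5473.
12t·ln(1 + 0.00466667) = ln(2.5473); 12t = 0.93504/0.00465581 ≈ 200.8337.
t ≈ 16.7361 years.

16.74 years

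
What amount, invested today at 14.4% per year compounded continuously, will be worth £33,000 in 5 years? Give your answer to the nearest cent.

£16,062.82

P = A·e^(−rt) = 33,000·e^(−0.72).
e^(−0.72) ≈ 0.48675225596, so P ≈ 16,062.8244.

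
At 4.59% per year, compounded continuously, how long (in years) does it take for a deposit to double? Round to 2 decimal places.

15.10 years

e^(0.0459t) = 2, so 0.0459t = ln 2 ≈ 0.69315.
t ≈ 0.69315/0.0459 ≈ 15.1012.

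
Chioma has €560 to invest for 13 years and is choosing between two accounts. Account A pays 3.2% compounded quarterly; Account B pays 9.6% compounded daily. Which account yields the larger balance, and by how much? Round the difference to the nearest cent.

Account B, by €1,102.87

A: (1 + 0.008)^52 ≈ 1.51337888, so 560 × 1.51337888 ≈ 847.4922.
B: (1 + 0.096/365)^4745 ≈ 3.482797702, so 560 × 3.482797702 ≈ 1,950.3667.
Difference ≈ 1,102.8745 in favor of B.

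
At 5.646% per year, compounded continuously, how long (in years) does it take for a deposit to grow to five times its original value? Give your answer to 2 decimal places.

e^(0.05646t) = 5, so 0.05646t = ln 5 ≈ 1.6094.
t ≈ 1.6094/0.05646 ≈ 28.5058.

28.51 years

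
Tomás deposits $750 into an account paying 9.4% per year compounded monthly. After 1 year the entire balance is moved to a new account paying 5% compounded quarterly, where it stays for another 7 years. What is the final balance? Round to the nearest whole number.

$1,166

Phase 1: 750·(1 + 0.094/12)^12 ≈ 823.6181.
Phase 2: 823.6181·(1 + 0.0125)^28 ≈ 1,166.2369.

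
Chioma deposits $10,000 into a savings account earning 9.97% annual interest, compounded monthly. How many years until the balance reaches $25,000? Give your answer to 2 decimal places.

We need (1 + 0.00830833)^(12t) = 2.5, so 12t = ln 2.5 / ln 1.008308 ≈ 110.7433.
t ≈ 110.7433/12 = 9.2286 years.

9.23 years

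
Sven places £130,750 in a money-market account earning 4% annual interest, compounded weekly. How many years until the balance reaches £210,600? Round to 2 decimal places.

11.92 years

(1 + 0.000769231)^(52t) = 210,600/130,750 = 1.6107.
52t·ln(1 + 0.000769231) = ln(1.6107); 52t = 0.47667/0.000768935 ≈ 619.9139.
t ≈ 11.9214 years.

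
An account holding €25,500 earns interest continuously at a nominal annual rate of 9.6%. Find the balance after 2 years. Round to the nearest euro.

A = P·e^(rt) = 25,500·e^(0.096·2) = 25,500·e^0.192.
e^0.192 ≈ 1.211670517, so A ≈ 30,897.5982.

€30,898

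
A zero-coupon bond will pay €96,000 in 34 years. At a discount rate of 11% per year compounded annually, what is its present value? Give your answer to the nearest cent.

Annual rate = 11% = 0.11; 34 periods.
P = 96,000/(1 + 0.11)^34 ≈ 96,000/34.752118043 ≈ 2,762.4216.

€2,762.42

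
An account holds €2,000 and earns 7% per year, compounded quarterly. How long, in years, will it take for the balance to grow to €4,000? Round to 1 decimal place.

We need (1 + 0.0175)^(4t) = 2, so 4t = ln 2 / ln 1.0175 ≈ 39.9540.
t ≈ 39.9540/4 = 9.9885 years.

10.0 years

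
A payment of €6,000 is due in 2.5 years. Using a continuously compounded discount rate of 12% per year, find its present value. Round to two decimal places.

P = A·e^(−rt) = 6,000·e^(−0.3).
e^(−0.3) ≈ 0.7408182207, so P ≈ 4,444.9093.

€4,444.91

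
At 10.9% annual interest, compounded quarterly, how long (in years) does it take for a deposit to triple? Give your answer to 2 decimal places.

(1 + 0.02725)^(4t) = 3.
4t = ln 3 / ln(1 + 0.02725) ≈ 1.0986/0.0268853 ≈ 40.8629.
t ≈ 10.2157.

10.22 years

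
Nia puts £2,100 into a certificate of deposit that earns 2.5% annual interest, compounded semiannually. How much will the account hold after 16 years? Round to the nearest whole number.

Periodic rate = 2.5%/2 = 0.0125; periods = 2·16 = 32.
A = 2,100·(1 + 0.0125)^32 ≈ 2,100·1.488130509 ≈ 3,125.0741.

£3,125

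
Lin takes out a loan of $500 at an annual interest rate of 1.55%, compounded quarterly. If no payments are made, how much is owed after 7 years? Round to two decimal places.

Periodic rate = 1.55%/4 = 0.003875; periods = 4·7 = 28.
A = 500·(1 + 0.003875)^28 ≈ 500·1.11437123 ≈ 557.1856.

$557.19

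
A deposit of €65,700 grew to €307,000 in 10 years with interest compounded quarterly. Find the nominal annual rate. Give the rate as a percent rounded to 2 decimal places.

(1 + r/4)^40 = 307,000/65,700 = 4.67275.
1 + r/4 = 4.67275^(1/40) ≈ 1.039296, so r/4 ≈ 0.0392962.
r ≈ 4·0.0392962 = 15.71847%.

15.72%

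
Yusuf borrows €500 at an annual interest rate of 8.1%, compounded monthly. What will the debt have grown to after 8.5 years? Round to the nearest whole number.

Periodic rate = 8.1%/12 = 0.00675; periods = 12·8.5 = 102.
A = 500·(1 + 0.00675)^102 ≈ 500·1.98612741 ≈ 993.0637.

€993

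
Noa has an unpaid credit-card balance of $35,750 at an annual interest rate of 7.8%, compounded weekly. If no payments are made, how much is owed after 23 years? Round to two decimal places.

Growth factor = (1 + 0.0015)^1196 ≈ 6.00538065974.
A ≈ 35,750 × 6.00538065974 ≈ 214,692.3586.

$214,692.36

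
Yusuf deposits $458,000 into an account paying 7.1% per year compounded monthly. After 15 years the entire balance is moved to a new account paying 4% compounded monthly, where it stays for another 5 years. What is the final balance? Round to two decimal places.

$1,617,113.97

Phase 1: 458,000·(1 + 0.071/12)^180 ≈ 1,324,421.3575.
Phase 2: 1,324,421.3575·(1 + 0.04/12)^60 ≈ 1,617,113.9664.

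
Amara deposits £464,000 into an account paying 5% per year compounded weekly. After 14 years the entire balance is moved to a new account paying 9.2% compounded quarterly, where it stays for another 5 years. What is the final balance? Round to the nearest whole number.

After 14 years at 5%: 464,000 × 2.013075550224 ≈ 934,067.0553.
Then 5 years at 9.2%: 934,067.0553 × 1.575842010695 ≈ 1,471,942.1066.

£1,471,942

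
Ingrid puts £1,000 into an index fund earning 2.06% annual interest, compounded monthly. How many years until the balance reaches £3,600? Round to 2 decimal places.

62.23 years

We need (1 + 0.00171667)^(12t) = 3.6, so 12t = ln 3.6 / ln 1.001717 ≈ 746.8153.
t ≈ 746.8153/12 = 62.2346 years.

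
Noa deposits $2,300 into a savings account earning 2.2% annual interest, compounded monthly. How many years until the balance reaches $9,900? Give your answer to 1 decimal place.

We need (1 + 0.00183333)^(12t) = 4.3043, so 12t = ln 4.3043 / ln 1.001833 ≈ 796.8890.
t ≈ 796.8890/12 = 66.4074 years.

66.4 years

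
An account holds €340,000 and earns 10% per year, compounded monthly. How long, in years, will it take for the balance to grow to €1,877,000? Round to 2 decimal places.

(1 + 0.00833333)^(12t) = 1,877,000/340,000 = 5.5206.
12t·ln(1 + 0.00833333) = ln(5.5206); 12t = 1.7085/0.0082988 ≈ 205.8712.
t ≈ 17.1559 years.

17.16 years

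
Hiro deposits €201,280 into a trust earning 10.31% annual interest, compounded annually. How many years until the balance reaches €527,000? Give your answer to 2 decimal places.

9.81 years

We need (1 + 0.1031)^t = 2.6182, so t = ln 2.6182 / ln 1.1031 ≈ 9.8090.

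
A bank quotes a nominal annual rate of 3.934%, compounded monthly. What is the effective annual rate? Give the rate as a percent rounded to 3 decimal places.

4.006%

One year is 12 periods at 0.00327833 each: (1 + 0.00327833)^12 ≈ 1.040057.
EAR = 1.040057 − 1 ≈ 4.00571%.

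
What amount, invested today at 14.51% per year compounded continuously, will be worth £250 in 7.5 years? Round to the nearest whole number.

P = A·e^(−rt) = 250·e^(−1.08825).
e^(−1.08825) ≈ 0.336805388, so P ≈ 84.2013.

£84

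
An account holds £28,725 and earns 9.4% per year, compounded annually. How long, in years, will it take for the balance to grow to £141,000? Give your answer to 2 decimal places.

We need (1 + 0.094)^t = 4.9086, so t = ln 4.9086 / ln 1.094 ≈ 17.7090.

17.71 years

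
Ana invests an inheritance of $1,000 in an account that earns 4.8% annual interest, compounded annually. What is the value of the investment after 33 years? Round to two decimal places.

Growth factor = (1 + 0.048)^33 ≈ 4.698100766.
A ≈ 1,000 × 4.698100766 ≈ 4,698.1008.

$4,698.10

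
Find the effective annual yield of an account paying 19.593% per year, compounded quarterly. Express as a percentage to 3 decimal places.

EAR = (1 + 19.593%/4)^4 − 1 = (1 + 0.0489825)^4 − 1.
(1 + 0.0489825)^4 ≈ 1.210802, so EAR ≈ 21.08016%.

21.080%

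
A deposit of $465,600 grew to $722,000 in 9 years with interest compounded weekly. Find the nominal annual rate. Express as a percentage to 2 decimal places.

(1 + r/52)^468 = 722,000/465,600 = 1.55069.
1 + r/52 = 1.55069^(1/468) ≈ 1.000938, so r/52 ≈ 0.000937829.
r ≈ 52·0.000937829 = 4.87671%.

4.88%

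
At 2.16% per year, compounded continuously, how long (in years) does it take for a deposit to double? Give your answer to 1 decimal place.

32.1 years

e^(0.0216t) = 2, so 0.0216t = ln 2 ≈ 0.69315.
t ≈ 0.69315/0.0216 ≈ 32.0901.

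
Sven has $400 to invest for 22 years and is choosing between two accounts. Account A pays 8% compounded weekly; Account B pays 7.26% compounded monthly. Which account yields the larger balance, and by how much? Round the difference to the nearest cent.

Account A, by $355.64

A: (1 + 0.08/52)^1144 ≈ 5.804581624, so 400 × 5.804581624 ≈ 2,321.8326.
B: (1 + 0.00605)^264 ≈ 4.915472431, so 400 × 4.915472431 ≈ 1,966.1890.
Difference ≈ 355.6437 in favor of A.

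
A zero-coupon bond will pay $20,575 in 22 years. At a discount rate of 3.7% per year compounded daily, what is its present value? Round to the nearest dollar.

$9,117

Periodic rate = 3.7%/365 = 0.00010137; 8030 periods.
P = 20,575/(1 + 0.037/365)^8030 ≈ 20,575/2.2568245192 ≈ 9,116.7921.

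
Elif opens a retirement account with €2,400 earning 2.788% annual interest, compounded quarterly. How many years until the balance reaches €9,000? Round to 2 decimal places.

We need (1 + 0.00697)^(4t) = 3.75, so 4t = ln 3.75 / ln 1.00697 ≈ 190.2951.
t ≈ 190.2951/4 = 47.5738 years.

47.57 years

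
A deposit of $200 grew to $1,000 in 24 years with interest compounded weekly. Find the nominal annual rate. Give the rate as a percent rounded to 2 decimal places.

(1 + r/52)^1248 = 1,000/200 = 5.
1 + r/52 = 5^(1/1248) ≈ 1.00129, so r/52 ≈ 0.00129045.
r ≈ 52·0.00129045 = 6.71032%.

6.71%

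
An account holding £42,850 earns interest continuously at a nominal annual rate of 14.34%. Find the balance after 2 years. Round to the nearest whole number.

£57,083

A = P·e^(rt) = 42,850·e^(0.1434·2) = 42,850·e^0.2868.
e^0.2868 ≈ 1.3321577553, so A ≈ 57,082.9598.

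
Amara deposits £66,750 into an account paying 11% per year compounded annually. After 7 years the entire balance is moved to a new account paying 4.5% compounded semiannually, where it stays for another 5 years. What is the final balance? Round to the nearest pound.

After 7 years at 11%: 66,750 × 2.0761601529 ≈ 138,583.6902.
Then 5 years at 4.5%: 138,583.6902 × 1.24920342646 ≈ 173,119.2207.

£173,119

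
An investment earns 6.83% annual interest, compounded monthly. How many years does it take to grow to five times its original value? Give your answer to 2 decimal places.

23.63 years

(1 + 0.00569167)^(12t) = 5.
12t = ln 5 / ln(1 + 0.00569167) ≈ 1.6094/0.00567553 ≈ 283.5749.
t ≈ 23.6312.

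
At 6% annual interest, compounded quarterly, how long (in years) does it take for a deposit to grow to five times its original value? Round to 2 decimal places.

27.02 years

(1 + 0.015)^(4t) = 5.
4t = ln 5 / ln(1 + 0.015) ≈ 1.6094/0.0148886 ≈ 108.0986.
t ≈ 27.0246.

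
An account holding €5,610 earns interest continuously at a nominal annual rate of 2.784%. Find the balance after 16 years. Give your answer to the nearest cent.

A = P·e^(rt) = 5,610·e^(0.02784·16) = 5,610·e^0.44544.
e^0.44544 ≈ 1.561176963, so A ≈ 8,758.2028.

€8,758.20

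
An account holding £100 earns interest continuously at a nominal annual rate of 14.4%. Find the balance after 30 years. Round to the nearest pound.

£7,519

A = P·e^(rt) = 100·e^(0.144·30) = 100·e^4.32.
e^4.32 ≈ 75.18862829, so A ≈ 7,518.8628.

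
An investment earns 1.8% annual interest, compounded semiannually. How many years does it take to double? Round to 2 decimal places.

38.68 years

(1 + 0.009)^(2t) = 2.
2t = ln 2 / ln(1 + 0.009) ≈ 0.69315/0.00895974 ≈ 77.3624.
t ≈ 38.6812.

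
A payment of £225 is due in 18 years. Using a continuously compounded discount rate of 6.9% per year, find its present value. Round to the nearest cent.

P = A·e^(−rt) = 225·e^(−1.242).
e^(−1.242) ≈ 0.288806028, so P ≈ 64.9814.

£64.98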